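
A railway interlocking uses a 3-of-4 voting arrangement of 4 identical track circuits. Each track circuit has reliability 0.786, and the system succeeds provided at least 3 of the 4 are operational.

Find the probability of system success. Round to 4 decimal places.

0.7973

R = Σ_{i=3}^{4} C(4,i) p^i (1−p)^{4−i} with p = 0.786
C(4,3)·0.786^3·0.214^1 = 0.415663
C(4,4)·0.786^4·0.214^0 = 0.381672
Sum = 0.7973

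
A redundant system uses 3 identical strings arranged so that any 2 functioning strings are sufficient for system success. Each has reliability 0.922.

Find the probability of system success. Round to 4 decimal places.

0.9827

R = Σ_{i=2}^{3} C(3,i) p^i (1−p)^{3−i} with p = 0.922
C(3,2)·0.922^2·0.078^1 = 0.198920
C(3,3)·0.922^3·0.078^0 = 0.783777
Sum = 0.9827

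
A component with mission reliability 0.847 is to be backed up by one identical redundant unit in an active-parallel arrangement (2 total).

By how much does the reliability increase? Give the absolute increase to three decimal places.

R_before = 0.847
R_after = 1 − (1 − 0.847)^2 = 0.977
ΔR = 0.977 − 0.847 = 0.130

0.130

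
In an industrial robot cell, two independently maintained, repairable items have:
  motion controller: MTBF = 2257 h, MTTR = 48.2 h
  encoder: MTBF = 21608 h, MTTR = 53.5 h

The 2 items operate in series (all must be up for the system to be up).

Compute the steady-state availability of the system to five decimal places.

0.97667

A(motion controller) = MTBF/(MTBF+MTTR) = 2257/(2257+48.2) = 0.979091
A(encoder) = MTBF/(MTBF+MTTR) = 21608/(21608+53.5) = 0.997530
Series availability: 0.979091 × 0.997530 = 0.97667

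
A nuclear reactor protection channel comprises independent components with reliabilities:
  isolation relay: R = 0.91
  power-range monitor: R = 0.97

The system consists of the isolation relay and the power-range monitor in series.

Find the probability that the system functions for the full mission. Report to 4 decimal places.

0.8827

Series (isolation relay and power-range monitor): 0.910000 × 0.970000 = 0.8827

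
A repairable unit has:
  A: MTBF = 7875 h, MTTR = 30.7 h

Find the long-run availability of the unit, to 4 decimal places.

A(A) = MTBF/(MTBF+MTTR) = 7875/(7875+30.7) = 0.9961

0.9961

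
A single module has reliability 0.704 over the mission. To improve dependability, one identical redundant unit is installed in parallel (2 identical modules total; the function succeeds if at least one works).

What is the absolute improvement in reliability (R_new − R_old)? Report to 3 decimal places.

R_before = 0.704
R_after = 1 − (1 − 0.704)^2 = 0.912
ΔR = 0.912 − 0.704 = 0.208

0.208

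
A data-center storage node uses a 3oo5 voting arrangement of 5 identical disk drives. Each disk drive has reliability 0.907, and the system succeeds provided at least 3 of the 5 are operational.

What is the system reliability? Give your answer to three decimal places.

0.993

R = Σ_{i=3}^{5} C(5,i) p^i (1−p)^{5−i} with p = 0.907
C(5,3)·0.907^3·0.093^2 = 0.06453
C(5,4)·0.907^4·0.093^1 = 0.31469
C(5,5)·0.907^5·0.093^0 = 0.61381
Sum = 0.993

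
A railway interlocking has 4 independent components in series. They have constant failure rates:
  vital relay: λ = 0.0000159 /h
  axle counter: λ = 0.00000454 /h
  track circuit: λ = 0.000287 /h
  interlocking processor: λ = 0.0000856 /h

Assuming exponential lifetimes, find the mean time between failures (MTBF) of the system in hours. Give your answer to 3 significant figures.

2540

Series of exponential components: λ_sys = Σ λ_i
λ_sys = 0.0000159 + 0.00000454 + 0.000287 + 0.0000856 = 3.9304e-04 /h
MTBF = 1 / λ_sys = 2540 h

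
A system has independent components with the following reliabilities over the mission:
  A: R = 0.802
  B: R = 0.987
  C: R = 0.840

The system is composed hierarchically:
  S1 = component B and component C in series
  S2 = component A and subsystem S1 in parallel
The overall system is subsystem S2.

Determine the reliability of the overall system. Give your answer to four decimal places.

Series (B and C): 0.987000 × 0.840000 = 0.829080
Parallel (A and [0.829080]): 1 − (1 − 0.802000)(1 − 0.829080) = 0.9662

0.9662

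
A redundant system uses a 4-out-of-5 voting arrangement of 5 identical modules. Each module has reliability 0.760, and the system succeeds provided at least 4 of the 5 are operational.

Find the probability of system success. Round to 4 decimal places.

0.6539

R = Σ_{i=4}^{5} C(5,i) p^i (1−p)^{5−i} with p = 0.760
C(5,4)·0.760^4·0.240^1 = 0.400346
C(5,5)·0.760^5·0.240^0 = 0.253553
Sum = 0.6539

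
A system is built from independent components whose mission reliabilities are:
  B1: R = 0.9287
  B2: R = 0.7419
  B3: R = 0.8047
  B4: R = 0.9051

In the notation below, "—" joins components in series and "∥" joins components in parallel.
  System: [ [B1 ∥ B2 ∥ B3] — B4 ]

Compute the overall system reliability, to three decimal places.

0.902

Parallel (B1, B2, and B3): 1 − (1 − 0.92870)(1 − 0.74190)(1 − 0.80470) = 0.99641
Series ([0.99641] and B4): 0.99641 × 0.90510 = 0.902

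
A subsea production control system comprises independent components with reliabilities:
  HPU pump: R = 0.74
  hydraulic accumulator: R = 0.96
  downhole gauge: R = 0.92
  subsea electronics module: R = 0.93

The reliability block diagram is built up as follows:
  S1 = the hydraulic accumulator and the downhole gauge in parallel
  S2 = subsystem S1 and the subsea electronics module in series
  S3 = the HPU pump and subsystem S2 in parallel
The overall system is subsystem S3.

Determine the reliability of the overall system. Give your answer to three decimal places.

Parallel (hydraulic accumulator and downhole gauge): 1 − (1 − 0.96000)(1 − 0.92000) = 0.99680
Series ([0.99680] and subsea electronics module): 0.99680 × 0.93000 = 0.92702
Parallel (HPU pump and [0.92702]): 1 − (1 − 0.74000)(1 − 0.92702) = 0.981

0.981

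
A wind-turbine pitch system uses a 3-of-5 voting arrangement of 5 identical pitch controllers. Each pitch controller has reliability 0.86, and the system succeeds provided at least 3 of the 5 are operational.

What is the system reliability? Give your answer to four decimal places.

0.9780

R = Σ_{i=3}^{5} C(5,i) p^i (1−p)^{5−i} with p = 0.86
C(5,3)·0.86^3·0.14^2 = 0.124667
C(5,4)·0.86^4·0.14^1 = 0.382906
C(5,5)·0.86^5·0.14^0 = 0.470427
Sum = 0.9780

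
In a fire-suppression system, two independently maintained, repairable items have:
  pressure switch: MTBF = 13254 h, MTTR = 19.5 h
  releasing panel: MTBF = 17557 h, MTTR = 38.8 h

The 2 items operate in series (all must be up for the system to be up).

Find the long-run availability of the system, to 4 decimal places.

0.9963

A(pressure switch) = MTBF/(MTBF+MTTR) = 13254/(13254+19.5) = 0.998531
A(releasing panel) = MTBF/(MTBF+MTTR) = 17557/(17557+38.8) = 0.997795
Series availability: 0.998531 × 0.997795 = 0.9963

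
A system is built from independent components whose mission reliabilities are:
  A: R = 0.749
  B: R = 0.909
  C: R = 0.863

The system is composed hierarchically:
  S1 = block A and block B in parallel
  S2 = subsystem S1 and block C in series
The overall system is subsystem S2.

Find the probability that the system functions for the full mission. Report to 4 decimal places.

0.8433

Parallel (A and B): 1 − (1 − 0.749000)(1 − 0.909000) = 0.977159
Series ([0.977159] and C): 0.977159 × 0.863000 = 0.8433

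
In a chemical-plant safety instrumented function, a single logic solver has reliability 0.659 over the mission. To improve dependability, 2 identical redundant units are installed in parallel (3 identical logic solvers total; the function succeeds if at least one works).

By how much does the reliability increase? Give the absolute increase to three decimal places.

R_before = 0.659
R_after = 1 − (1 − 0.659)^3 = 0.960
ΔR = 0.960 − 0.659 = 0.301

0.301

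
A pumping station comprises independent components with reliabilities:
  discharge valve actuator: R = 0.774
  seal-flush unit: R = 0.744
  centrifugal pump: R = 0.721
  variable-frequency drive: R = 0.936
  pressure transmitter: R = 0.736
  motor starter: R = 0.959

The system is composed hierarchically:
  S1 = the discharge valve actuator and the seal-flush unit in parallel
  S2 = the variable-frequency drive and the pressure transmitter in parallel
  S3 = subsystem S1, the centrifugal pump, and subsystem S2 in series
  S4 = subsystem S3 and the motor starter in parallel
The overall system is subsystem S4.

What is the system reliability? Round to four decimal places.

0.9864

Parallel (discharge valve actuator and seal-flush unit): 1 − (1 − 0.774000)(1 − 0.744000) = 0.942144
Parallel (variable-frequency drive and pressure transmitter): 1 − (1 − 0.936000)(1 − 0.736000) = 0.983104
Series ([0.942144], centrifugal pump, and [0.983104]): 0.942144 × 0.721000 × 0.983104 = 0.667809
Parallel ([0.667809] and motor starter): 1 − (1 − 0.667809)(1 − 0.959000) = 0.9864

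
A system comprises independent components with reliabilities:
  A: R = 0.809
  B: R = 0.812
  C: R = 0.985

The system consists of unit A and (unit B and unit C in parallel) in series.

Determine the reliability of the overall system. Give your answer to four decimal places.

0.8067

Parallel (B and C): 1 − (1 − 0.812000)(1 − 0.985000) = 0.997180
Series (A and [0.997180]): 0.809000 × 0.997180 = 0.8067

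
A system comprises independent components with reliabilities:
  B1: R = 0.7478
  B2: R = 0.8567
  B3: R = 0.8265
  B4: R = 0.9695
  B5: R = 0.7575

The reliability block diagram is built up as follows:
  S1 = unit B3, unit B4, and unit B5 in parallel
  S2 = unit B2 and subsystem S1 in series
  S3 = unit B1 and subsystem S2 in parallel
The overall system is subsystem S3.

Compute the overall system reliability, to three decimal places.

Parallel (B3, B4, and B5): 1 − (1 − 0.82650)(1 − 0.96950)(1 − 0.75750) = 0.99872
Series (B2 and [0.99872]): 0.85670 × 0.99872 = 0.85560
Parallel (B1 and [0.85560]): 1 − (1 − 0.74780)(1 − 0.85560) = 0.964

0.964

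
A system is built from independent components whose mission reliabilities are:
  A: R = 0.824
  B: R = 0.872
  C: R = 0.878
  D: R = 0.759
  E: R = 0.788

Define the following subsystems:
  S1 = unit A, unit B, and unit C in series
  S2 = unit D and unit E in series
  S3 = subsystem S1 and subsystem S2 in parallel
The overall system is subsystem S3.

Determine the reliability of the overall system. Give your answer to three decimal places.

0.852

Series (A, B, and C): 0.82400 × 0.87200 × 0.87800 = 0.63087
Series (D and E): 0.75900 × 0.78800 = 0.59809
Parallel ([0.63087] and [0.59809]): 1 − (1 − 0.63087)(1 − 0.59809) = 0.852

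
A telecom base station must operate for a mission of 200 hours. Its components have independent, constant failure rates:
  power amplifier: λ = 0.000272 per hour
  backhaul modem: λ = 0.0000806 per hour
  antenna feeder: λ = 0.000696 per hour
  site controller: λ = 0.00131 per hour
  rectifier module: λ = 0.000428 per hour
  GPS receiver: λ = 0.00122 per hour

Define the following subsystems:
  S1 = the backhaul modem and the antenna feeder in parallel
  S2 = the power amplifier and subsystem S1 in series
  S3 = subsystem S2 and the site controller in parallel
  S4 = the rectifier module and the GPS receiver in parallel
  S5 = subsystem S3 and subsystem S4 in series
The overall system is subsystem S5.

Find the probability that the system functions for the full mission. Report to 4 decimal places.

0.9698

R(power amplifier) = exp(−0.000272 × 200) = 0.947053
R(backhaul modem) = exp(−0.0000806 × 200) = 0.984009
R(antenna feeder) = exp(−0.000696 × 200) = 0.870054
R(site controller) = exp(−0.00131 × 200) = 0.769511
R(rectifier module) = exp(−0.000428 × 200) = 0.917961
R(GPS receiver) = exp(−0.00122 × 200) = 0.783488
Parallel (backhaul modem and antenna feeder): 1 − (1 − 0.984009)(1 − 0.870054) = 0.997922
Series (power amplifier and [0.997922]): 0.947053 × 0.997922 = 0.945085
Parallel ([0.945085] and site controller): 1 − (1 − 0.945085)(1 − 0.769511) = 0.987343
Parallel (rectifier module and GPS receiver): 1 − (1 − 0.917961)(1 − 0.783488) = 0.982238
Series ([0.987343] and [0.982238]): 0.987343 × 0.982238 = 0.9698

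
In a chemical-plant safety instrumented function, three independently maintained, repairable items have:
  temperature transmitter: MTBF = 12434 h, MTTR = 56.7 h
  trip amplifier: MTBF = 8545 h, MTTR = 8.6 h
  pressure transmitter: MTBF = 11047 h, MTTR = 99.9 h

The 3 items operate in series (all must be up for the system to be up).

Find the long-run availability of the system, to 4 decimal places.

A(temperature transmitter) = MTBF/(MTBF+MTTR) = 12434/(12434+56.7) = 0.995461
A(trip amplifier) = MTBF/(MTBF+MTTR) = 8545/(8545+8.6) = 0.998995
A(pressure transmitter) = MTBF/(MTBF+MTTR) = 11047/(11047+99.9) = 0.991038
Series availability: 0.995461 × 0.998995 × 0.991038 = 0.9855

0.9855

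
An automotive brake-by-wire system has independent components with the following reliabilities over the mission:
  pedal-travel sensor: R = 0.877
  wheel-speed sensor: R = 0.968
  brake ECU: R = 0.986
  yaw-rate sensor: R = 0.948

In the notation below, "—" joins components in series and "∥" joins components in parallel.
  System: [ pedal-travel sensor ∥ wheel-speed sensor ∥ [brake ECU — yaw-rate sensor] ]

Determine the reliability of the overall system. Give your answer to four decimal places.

0.9997

Series (brake ECU and yaw-rate sensor): 0.986000 × 0.948000 = 0.934728
Parallel (pedal-travel sensor, wheel-speed sensor, and [0.934728]): 1 − (1 − 0.877000)(1 − 0.968000)(1 − 0.934728) = 0.9997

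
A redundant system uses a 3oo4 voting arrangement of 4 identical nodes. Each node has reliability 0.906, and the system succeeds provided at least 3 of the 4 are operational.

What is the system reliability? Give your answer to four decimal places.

R = Σ_{i=3}^{4} C(4,i) p^i (1−p)^{4−i} with p = 0.906
C(4,3)·0.906^3·0.094^1 = 0.279623
C(4,4)·0.906^4·0.094^0 = 0.673772
Sum = 0.9534

0.9534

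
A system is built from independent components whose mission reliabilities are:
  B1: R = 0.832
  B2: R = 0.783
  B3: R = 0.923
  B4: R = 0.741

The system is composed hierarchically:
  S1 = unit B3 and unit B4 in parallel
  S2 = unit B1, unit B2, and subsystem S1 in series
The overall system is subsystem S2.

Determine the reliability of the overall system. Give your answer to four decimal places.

0.6385

Parallel (B3 and B4): 1 − (1 − 0.923000)(1 − 0.741000) = 0.980057
Series (B1, B2, and [0.980057]): 0.832000 × 0.783000 × 0.980057 = 0.6385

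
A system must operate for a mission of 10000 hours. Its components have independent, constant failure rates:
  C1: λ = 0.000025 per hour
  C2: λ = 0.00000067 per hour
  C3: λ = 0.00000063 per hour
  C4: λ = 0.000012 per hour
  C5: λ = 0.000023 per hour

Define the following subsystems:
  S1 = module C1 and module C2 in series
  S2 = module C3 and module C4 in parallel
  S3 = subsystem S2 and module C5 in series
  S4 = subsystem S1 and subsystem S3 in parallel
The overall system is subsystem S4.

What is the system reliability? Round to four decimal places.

R(C1) = exp(−0.000025 × 10000) = 0.778801
R(C2) = exp(−0.00000067 × 10000) = 0.993322
R(C3) = exp(−0.00000063 × 10000) = 0.993720
R(C4) = exp(−0.000012 × 10000) = 0.886920
R(C5) = exp(−0.000023 × 10000) = 0.794534
Series (C1 and C2): 0.778801 × 0.993322 = 0.773600
Parallel (C3 and C4): 1 − (1 − 0.993720)(1 − 0.886920) = 0.999290
Series ([0.999290] and C5): 0.999290 × 0.794534 = 0.793970
Parallel ([0.773600] and [0.793970]): 1 − (1 − 0.773600)(1 − 0.793970) = 0.9534

0.9534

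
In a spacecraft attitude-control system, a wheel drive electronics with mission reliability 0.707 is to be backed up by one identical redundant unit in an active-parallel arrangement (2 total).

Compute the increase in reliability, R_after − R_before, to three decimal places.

R_before = 0.707
R_after = 1 − (1 − 0.707)^2 = 0.914
ΔR = 0.914 − 0.707 = 0.207

0.207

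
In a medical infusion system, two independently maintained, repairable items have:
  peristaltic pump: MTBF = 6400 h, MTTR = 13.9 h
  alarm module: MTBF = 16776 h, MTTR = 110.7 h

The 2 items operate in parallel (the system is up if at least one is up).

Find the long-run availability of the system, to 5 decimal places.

A(peristaltic pump) = MTBF/(MTBF+MTTR) = 6400/(6400+13.9) = 0.997833
A(alarm module) = MTBF/(MTBF+MTTR) = 16776/(16776+110.7) = 0.993445
Parallel availability: 1 − (1 − 0.997833)(1 − 0.993445) = 0.99999

0.99999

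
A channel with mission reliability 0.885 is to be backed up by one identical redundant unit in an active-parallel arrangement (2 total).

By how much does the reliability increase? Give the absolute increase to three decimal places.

0.102

R_before = 0.885
R_after = 1 − (1 − 0.885)^2 = 0.987
ΔR = 0.987 − 0.885 = 0.102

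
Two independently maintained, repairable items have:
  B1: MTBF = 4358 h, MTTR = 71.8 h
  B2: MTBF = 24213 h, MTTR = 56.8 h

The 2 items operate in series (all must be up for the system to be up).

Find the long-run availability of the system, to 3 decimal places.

0.981

A(B1) = MTBF/(MTBF+MTTR) = 4358/(4358+71.8) = 0.983792
A(B2) = MTBF/(MTBF+MTTR) = 24213/(24213+56.8) = 0.997660
Series availability: 0.983792 × 0.997660 = 0.981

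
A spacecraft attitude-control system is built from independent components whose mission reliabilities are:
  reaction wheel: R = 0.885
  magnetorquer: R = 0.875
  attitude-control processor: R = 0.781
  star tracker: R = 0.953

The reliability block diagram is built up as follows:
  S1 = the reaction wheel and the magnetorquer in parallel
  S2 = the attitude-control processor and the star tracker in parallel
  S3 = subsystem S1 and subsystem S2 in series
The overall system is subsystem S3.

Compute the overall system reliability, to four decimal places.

Parallel (reaction wheel and magnetorquer): 1 − (1 − 0.885000)(1 − 0.875000) = 0.985625
Parallel (attitude-control processor and star tracker): 1 − (1 − 0.781000)(1 − 0.953000) = 0.989707
Series ([0.985625] and [0.989707]): 0.985625 × 0.989707 = 0.9755

0.9755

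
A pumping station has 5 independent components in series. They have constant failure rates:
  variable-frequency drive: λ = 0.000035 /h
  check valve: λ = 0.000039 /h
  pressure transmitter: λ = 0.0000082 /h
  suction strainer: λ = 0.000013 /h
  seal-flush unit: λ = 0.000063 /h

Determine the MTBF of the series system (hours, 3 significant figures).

Series of exponential components: λ_sys = Σ λ_i
λ_sys = 0.000035 + 0.000039 + 0.0000082 + 0.000013 + 0.000063 = 1.5820e-04 /h
MTBF = 1 / λ_sys = 6320 h

6320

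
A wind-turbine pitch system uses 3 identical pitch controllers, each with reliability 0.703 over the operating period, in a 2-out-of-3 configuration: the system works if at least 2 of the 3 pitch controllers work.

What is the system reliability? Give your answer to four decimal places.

R = Σ_{i=2}^{3} C(3,i) p^i (1−p)^{3−i} with p = 0.703
C(3,2)·0.703^2·0.297^1 = 0.440340
C(3,3)·0.703^3·0.297^0 = 0.347429
Sum = 0.7878

0.7878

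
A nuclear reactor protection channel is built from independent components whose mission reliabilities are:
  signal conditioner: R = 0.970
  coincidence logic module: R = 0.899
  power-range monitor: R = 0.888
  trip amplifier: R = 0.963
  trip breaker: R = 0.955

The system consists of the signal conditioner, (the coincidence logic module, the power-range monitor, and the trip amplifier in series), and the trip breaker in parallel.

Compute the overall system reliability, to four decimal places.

Series (coincidence logic module, power-range monitor, and trip amplifier): 0.899000 × 0.888000 × 0.963000 = 0.768774
Parallel (signal conditioner, [0.768774], and trip breaker): 1 − (1 − 0.970000)(1 − 0.768774)(1 − 0.955000) = 0.9997

0.9997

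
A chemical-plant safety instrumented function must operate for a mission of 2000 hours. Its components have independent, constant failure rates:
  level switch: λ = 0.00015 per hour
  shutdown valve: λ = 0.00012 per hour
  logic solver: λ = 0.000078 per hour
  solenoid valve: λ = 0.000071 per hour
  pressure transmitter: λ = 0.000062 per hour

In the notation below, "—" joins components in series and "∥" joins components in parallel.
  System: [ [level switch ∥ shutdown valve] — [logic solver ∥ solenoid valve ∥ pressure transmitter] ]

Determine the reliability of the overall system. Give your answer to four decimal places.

R(level switch) = exp(−0.00015 × 2000) = 0.740818
R(shutdown valve) = exp(−0.00012 × 2000) = 0.786628
R(logic solver) = exp(−0.000078 × 2000) = 0.855559
R(solenoid valve) = exp(−0.000071 × 2000) = 0.867621
R(pressure transmitter) = exp(−0.000062 × 2000) = 0.883380
Parallel (level switch and shutdown valve): 1 − (1 − 0.740818)(1 − 0.786628) = 0.944698
Parallel (logic solver, solenoid valve, and pressure transmitter): 1 − (1 − 0.855559)(1 − 0.867621)(1 − 0.883380) = 0.997770
Series ([0.944698] and [0.997770]): 0.944698 × 0.997770 = 0.9426

0.9426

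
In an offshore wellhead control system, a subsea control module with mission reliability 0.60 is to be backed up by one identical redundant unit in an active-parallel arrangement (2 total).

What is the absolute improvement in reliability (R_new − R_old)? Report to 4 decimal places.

R_before = 0.60
R_after = 1 − (1 − 0.60)^2 = 0.8400
ΔR = 0.8400 − 0.60 = 0.2400

0.2400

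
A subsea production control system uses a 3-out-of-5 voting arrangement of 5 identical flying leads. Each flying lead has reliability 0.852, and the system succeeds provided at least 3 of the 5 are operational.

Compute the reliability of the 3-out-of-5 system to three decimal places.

R = Σ_{i=3}^{5} C(5,i) p^i (1−p)^{5−i} with p = 0.852
C(5,3)·0.852^3·0.148^2 = 0.13547
C(5,4)·0.852^4·0.148^1 = 0.38993
C(5,5)·0.852^5·0.148^0 = 0.44895
Sum = 0.974

0.974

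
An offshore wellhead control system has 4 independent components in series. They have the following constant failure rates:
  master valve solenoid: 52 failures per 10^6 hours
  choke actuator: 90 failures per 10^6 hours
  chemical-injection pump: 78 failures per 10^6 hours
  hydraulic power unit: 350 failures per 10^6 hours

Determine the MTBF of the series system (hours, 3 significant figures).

Series of exponential components: λ_sys = Σ λ_i
λ_sys = 0.000052 + 0.000090 + 0.000078 + 0.00035 = 5.7000e-04 /h
MTBF = 1 / λ_sys = 1750 h

1750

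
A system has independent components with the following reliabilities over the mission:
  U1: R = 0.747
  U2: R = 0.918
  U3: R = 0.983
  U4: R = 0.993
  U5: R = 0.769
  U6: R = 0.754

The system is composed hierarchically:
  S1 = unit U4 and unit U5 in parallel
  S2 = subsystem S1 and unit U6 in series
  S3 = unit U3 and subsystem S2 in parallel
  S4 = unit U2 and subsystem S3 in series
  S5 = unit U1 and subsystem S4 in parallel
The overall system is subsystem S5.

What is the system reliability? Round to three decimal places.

0.978

Parallel (U4 and U5): 1 − (1 − 0.99300)(1 − 0.76900) = 0.99838
Series ([0.99838] and U6): 0.99838 × 0.75400 = 0.75278
Parallel (U3 and [0.75278]): 1 − (1 − 0.98300)(1 − 0.75278) = 0.99580
Series (U2 and [0.99580]): 0.91800 × 0.99580 = 0.91414
Parallel (U1 and [0.91414]): 1 − (1 − 0.74700)(1 − 0.91414) = 0.978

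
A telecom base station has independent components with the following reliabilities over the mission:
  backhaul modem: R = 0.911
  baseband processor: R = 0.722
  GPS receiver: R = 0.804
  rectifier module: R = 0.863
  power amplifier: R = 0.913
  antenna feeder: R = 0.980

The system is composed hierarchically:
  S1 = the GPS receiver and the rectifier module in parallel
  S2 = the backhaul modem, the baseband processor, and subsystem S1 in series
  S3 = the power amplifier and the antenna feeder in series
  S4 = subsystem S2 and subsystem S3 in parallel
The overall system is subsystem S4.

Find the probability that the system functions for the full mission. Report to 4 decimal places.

0.9621

Parallel (GPS receiver and rectifier module): 1 − (1 − 0.804000)(1 − 0.863000) = 0.973148
Series (backhaul modem, baseband processor, and [0.973148]): 0.911000 × 0.722000 × 0.973148 = 0.640080
Series (power amplifier and antenna feeder): 0.913000 × 0.980000 = 0.894740
Parallel ([0.640080] and [0.894740]): 1 − (1 − 0.640080)(1 − 0.894740) = 0.9621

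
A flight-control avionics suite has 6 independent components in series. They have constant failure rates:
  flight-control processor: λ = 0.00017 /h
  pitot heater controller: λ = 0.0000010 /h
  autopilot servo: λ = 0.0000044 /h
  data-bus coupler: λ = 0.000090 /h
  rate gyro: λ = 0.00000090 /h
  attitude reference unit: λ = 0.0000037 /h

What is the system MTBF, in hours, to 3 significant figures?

3700

Series of exponential components: λ_sys = Σ λ_i
λ_sys = 0.00017 + 0.0000010 + 0.0000044 + 0.000090 + 0.00000090 + 0.0000037 = 2.7000e-04 /h
MTBF = 1 / λ_sys = 3700 h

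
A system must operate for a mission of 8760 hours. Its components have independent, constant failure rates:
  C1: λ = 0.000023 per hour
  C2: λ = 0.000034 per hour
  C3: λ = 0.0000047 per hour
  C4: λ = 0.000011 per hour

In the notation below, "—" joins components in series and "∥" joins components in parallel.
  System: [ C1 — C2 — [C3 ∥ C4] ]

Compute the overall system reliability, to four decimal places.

R(C1) = exp(−0.000023 × 8760) = 0.817520
R(C2) = exp(−0.000034 × 8760) = 0.742420
R(C3) = exp(−0.0000047 × 8760) = 0.959664
R(C4) = exp(−0.000011 × 8760) = 0.908137
Parallel (C3 and C4): 1 − (1 − 0.959664)(1 − 0.908137) = 0.996295
Series (C1, C2, and [0.996295]): 0.817520 × 0.742420 × 0.996295 = 0.6047

0.6047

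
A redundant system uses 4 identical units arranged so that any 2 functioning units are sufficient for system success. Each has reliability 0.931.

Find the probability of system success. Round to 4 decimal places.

0.9988

R = Σ_{i=2}^{4} C(4,i) p^i (1−p)^{4−i} with p = 0.931
C(4,2)·0.931^2·0.069^2 = 0.024760
C(4,3)·0.931^3·0.069^1 = 0.222719
C(4,4)·0.931^4·0.069^0 = 0.751275
Sum = 0.9988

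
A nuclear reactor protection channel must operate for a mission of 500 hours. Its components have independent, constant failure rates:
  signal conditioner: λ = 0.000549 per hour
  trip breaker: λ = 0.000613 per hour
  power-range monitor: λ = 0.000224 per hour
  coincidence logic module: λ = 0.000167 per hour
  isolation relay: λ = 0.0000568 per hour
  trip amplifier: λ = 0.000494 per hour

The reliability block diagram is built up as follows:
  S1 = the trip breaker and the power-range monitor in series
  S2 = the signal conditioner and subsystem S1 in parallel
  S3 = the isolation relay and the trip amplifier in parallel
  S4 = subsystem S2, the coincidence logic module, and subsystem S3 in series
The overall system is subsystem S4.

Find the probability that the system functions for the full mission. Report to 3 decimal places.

R(signal conditioner) = exp(−0.000549 × 500) = 0.75995
R(trip breaker) = exp(−0.000613 × 500) = 0.73602
R(power-range monitor) = exp(−0.000224 × 500) = 0.89404
R(coincidence logic module) = exp(−0.000167 × 500) = 0.91989
R(isolation relay) = exp(−0.0000568 × 500) = 0.97200
R(trip amplifier) = exp(−0.000494 × 500) = 0.78114
Series (trip breaker and power-range monitor): 0.73602 × 0.89404 = 0.65803
Parallel (signal conditioner and [0.65803]): 1 − (1 − 0.75995)(1 − 0.65803) = 0.91791
Parallel (isolation relay and trip amplifier): 1 − (1 − 0.97200)(1 − 0.78114) = 0.99387
Series ([0.91791], coincidence logic module, and [0.99387]): 0.91791 × 0.91989 × 0.99387 = 0.839

0.839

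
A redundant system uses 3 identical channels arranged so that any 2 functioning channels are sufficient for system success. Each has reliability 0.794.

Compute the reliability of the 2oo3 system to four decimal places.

R = Σ_{i=2}^{3} C(3,i) p^i (1−p)^{3−i} with p = 0.794
C(3,2)·0.794^2·0.206^1 = 0.389609
C(3,3)·0.794^3·0.206^0 = 0.500566
Sum = 0.8902

0.8902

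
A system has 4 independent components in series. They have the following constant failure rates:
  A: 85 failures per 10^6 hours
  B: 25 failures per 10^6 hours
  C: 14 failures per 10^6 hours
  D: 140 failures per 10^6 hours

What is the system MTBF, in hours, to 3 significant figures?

3790

Series of exponential components: λ_sys = Σ λ_i
λ_sys = 0.000085 + 0.000025 + 0.000014 + 0.00014 = 2.6400e-04 /h
MTBF = 1 / λ_sys = 3790 h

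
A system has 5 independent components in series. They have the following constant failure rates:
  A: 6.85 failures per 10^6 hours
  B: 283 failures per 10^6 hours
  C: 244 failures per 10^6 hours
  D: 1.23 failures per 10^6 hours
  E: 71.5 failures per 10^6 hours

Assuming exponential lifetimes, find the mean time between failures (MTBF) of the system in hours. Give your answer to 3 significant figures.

Series of exponential components: λ_sys = Σ λ_i
λ_sys = 0.00000685 + 0.000283 + 0.000244 + 0.00000123 + 0.0000715 = 6.0658e-04 /h
MTBF = 1 / λ_sys = 1650 h

1650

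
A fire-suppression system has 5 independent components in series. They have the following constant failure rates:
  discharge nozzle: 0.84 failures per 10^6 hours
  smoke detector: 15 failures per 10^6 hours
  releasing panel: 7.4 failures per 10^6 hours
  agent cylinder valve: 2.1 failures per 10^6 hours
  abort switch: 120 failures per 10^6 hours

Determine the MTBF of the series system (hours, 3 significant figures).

6880

Series of exponential components: λ_sys = Σ λ_i
λ_sys = 0.00000084 + 0.000015 + 0.0000074 + 0.0000021 + 0.00012 = 1.4534e-04 /h
MTBF = 1 / λ_sys = 6880 h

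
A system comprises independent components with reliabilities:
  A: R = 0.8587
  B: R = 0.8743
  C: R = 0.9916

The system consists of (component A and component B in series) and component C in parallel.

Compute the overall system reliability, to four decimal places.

0.9979

Series (A and B): 0.858700 × 0.874300 = 0.750761
Parallel ([0.750761] and C): 1 − (1 − 0.750761)(1 − 0.991600) = 0.9979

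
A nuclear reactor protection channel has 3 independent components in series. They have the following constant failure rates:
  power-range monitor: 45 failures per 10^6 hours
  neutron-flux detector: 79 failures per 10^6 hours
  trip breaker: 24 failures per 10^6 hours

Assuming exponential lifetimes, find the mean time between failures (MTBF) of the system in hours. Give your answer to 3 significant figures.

6760

Series of exponential components: λ_sys = Σ λ_i
λ_sys = 0.000045 + 0.000079 + 0.000024 = 1.4800e-04 /h
MTBF = 1 / λ_sys = 6760 h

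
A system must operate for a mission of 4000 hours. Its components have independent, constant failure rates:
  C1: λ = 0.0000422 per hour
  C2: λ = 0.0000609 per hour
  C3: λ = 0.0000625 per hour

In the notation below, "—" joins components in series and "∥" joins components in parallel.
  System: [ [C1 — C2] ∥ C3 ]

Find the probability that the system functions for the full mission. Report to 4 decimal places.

R(C1) = exp(−0.0000422 × 4000) = 0.844678
R(C2) = exp(−0.0000609 × 4000) = 0.783801
R(C3) = exp(−0.0000625 × 4000) = 0.778801
Series (C1 and C2): 0.844678 × 0.783801 = 0.662059
Parallel ([0.662059] and C3): 1 − (1 − 0.662059)(1 − 0.778801) = 0.9252

0.9252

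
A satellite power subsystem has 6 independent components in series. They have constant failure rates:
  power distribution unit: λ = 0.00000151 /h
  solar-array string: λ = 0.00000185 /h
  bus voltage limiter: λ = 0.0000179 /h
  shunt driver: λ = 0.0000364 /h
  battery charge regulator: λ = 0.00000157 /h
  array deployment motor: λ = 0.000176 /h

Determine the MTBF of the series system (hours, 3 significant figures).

4250

Series of exponential components: λ_sys = Σ λ_i
λ_sys = 0.00000151 + 0.00000185 + 0.0000179 + 0.0000364 + 0.00000157 + 0.000176 = 2.3523e-04 /h
MTBF = 1 / λ_sys = 4250 h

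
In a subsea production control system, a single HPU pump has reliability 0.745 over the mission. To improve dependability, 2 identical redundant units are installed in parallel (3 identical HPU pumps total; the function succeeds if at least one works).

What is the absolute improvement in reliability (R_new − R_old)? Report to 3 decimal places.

0.238

R_before = 0.745
R_after = 1 − (1 − 0.745)^3 = 0.983
ΔR = 0.983 − 0.745 = 0.238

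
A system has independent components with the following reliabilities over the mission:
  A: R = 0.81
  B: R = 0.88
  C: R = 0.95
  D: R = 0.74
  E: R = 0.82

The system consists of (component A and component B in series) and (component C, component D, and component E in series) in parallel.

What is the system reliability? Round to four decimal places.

0.8784

Series (A and B): 0.810000 × 0.880000 = 0.712800
Series (C, D, and E): 0.950000 × 0.740000 × 0.820000 = 0.576460
Parallel ([0.712800] and [0.576460]): 1 − (1 − 0.712800)(1 − 0.576460) = 0.8784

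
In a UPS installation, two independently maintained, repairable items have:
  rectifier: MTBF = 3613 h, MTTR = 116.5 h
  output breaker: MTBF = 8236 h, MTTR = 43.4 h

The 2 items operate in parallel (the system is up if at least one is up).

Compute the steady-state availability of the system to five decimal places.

0.99984

A(rectifier) = MTBF/(MTBF+MTTR) = 3613/(3613+116.5) = 0.968763
A(output breaker) = MTBF/(MTBF+MTTR) = 8236/(8236+43.4) = 0.994758
Parallel availability: 1 − (1 − 0.968763)(1 − 0.994758) = 0.99984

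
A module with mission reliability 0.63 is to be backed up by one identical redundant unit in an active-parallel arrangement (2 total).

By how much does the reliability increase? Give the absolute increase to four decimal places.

0.2331

R_before = 0.63
R_after = 1 − (1 − 0.63)^2 = 0.8631
ΔR = 0.8631 − 0.63 = 0.2331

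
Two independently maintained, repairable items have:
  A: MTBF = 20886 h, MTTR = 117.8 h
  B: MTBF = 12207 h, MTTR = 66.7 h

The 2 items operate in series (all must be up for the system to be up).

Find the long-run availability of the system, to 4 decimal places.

A(A) = MTBF/(MTBF+MTTR) = 20886/(20886+117.8) = 0.994391
A(B) = MTBF/(MTBF+MTTR) = 12207/(12207+66.7) = 0.994566
Series availability: 0.994391 × 0.994566 = 0.9890

0.9890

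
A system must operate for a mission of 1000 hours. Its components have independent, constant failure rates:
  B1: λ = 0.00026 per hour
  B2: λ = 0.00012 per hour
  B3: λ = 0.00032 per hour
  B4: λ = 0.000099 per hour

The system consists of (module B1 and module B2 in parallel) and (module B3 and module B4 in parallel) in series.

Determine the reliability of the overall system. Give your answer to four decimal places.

0.9490

R(B1) = exp(−0.00026 × 1000) = 0.771052
R(B2) = exp(−0.00012 × 1000) = 0.886920
R(B3) = exp(−0.00032 × 1000) = 0.726149
R(B4) = exp(−0.000099 × 1000) = 0.905743
Parallel (B1 and B2): 1 − (1 − 0.771052)(1 − 0.886920) = 0.974111
Parallel (B3 and B4): 1 − (1 − 0.726149)(1 − 0.905743) = 0.974188
Series ([0.974111] and [0.974188]): 0.974111 × 0.974188 = 0.9490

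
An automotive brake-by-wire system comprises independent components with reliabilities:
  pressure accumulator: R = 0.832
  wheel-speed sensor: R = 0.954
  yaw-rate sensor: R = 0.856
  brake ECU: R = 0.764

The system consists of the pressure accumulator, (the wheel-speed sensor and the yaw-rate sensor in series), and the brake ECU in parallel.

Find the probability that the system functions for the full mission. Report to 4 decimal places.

0.9927

Series (wheel-speed sensor and yaw-rate sensor): 0.954000 × 0.856000 = 0.816624
Parallel (pressure accumulator, [0.816624], and brake ECU): 1 − (1 − 0.832000)(1 − 0.816624)(1 − 0.764000) = 0.9927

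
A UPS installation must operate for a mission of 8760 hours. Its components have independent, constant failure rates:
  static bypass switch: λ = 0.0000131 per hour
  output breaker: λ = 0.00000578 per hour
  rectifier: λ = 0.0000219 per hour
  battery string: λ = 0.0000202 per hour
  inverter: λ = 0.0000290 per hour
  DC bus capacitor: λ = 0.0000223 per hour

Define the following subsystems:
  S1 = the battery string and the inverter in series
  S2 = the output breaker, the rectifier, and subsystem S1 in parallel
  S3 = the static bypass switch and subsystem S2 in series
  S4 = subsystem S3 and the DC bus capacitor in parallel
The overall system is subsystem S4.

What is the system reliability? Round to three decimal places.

R(static bypass switch) = exp(−0.0000131 × 8760) = 0.89158
R(output breaker) = exp(−0.00000578 × 8760) = 0.95063
R(rectifier) = exp(−0.0000219 × 8760) = 0.82544
R(battery string) = exp(−0.0000202 × 8760) = 0.83782
R(inverter) = exp(−0.0000290 × 8760) = 0.77566
R(DC bus capacitor) = exp(−0.0000223 × 8760) = 0.82255
Series (battery string and inverter): 0.83782 × 0.77566 = 0.64986
Parallel (output breaker, rectifier, and [0.64986]): 1 − (1 − 0.95063)(1 − 0.82544)(1 − 0.64986) = 0.99698
Series (static bypass switch and [0.99698]): 0.89158 × 0.99698 = 0.88889
Parallel ([0.88889] and DC bus capacitor): 1 − (1 − 0.88889)(1 − 0.82255) = 0.980

0.980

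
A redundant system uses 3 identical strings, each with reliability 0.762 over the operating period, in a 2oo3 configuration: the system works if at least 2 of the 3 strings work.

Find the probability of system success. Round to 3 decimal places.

R = Σ_{i=2}^{3} C(3,i) p^i (1−p)^{3−i} with p = 0.762
C(3,2)·0.762^2·0.238^1 = 0.41458
C(3,3)·0.762^3·0.238^0 = 0.44245
Sum = 0.857

0.857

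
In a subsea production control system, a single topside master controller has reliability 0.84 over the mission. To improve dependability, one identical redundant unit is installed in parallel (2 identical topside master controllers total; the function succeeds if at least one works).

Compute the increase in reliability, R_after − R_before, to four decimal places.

R_before = 0.84
R_after = 1 − (1 − 0.84)^2 = 0.9744
ΔR = 0.9744 − 0.84 = 0.1344

0.1344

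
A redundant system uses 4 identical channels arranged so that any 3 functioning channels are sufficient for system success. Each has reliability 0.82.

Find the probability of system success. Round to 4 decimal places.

0.8491

R = Σ_{i=3}^{4} C(4,i) p^i (1−p)^{4−i} with p = 0.82
C(4,3)·0.82^3·0.18^1 = 0.396985
C(4,4)·0.82^4·0.18^0 = 0.452122
Sum = 0.8491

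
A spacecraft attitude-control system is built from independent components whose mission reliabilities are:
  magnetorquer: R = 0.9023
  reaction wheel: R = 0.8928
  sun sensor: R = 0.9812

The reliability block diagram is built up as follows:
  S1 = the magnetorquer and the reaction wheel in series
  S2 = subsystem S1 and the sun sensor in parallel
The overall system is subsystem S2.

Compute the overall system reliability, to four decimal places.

Series (magnetorquer and reaction wheel): 0.902300 × 0.892800 = 0.805573
Parallel ([0.805573] and sun sensor): 1 − (1 − 0.805573)(1 − 0.981200) = 0.9963

0.9963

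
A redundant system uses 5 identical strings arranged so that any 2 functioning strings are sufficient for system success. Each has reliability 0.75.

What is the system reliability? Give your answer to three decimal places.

0.984

R = Σ_{i=2}^{5} C(5,i) p^i (1−p)^{5−i} with p = 0.75
C(5,2)·0.75^2·0.25^3 = 0.08789
C(5,3)·0.75^3·0.25^2 = 0.26367
C(5,4)·0.75^4·0.25^1 = 0.39551
C(5,5)·0.75^5·0.25^0 = 0.23730
Sum = 0.984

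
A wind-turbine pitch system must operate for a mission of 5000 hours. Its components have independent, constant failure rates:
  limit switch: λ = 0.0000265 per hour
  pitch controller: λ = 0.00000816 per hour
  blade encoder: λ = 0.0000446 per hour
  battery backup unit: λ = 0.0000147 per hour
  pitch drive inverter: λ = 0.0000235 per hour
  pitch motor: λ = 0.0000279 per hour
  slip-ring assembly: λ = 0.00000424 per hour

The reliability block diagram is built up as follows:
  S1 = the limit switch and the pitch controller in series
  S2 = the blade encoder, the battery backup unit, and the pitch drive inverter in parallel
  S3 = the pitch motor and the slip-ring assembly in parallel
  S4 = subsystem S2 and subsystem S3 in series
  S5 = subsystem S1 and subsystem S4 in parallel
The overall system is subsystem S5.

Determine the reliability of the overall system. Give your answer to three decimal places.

0.999

R(limit switch) = exp(−0.0000265 × 5000) = 0.87590
R(pitch controller) = exp(−0.00000816 × 5000) = 0.96002
R(blade encoder) = exp(−0.0000446 × 5000) = 0.80011
R(battery backup unit) = exp(−0.0000147 × 5000) = 0.92914
R(pitch drive inverter) = exp(−0.0000235 × 5000) = 0.88914
R(pitch motor) = exp(−0.0000279 × 5000) = 0.86979
R(slip-ring assembly) = exp(−0.00000424 × 5000) = 0.97902
Series (limit switch and pitch controller): 0.87590 × 0.96002 = 0.84088
Parallel (blade encoder, battery backup unit, and pitch drive inverter): 1 − (1 − 0.80011)(1 − 0.92914)(1 − 0.88914) = 0.99843
Parallel (pitch motor and slip-ring assembly): 1 − (1 − 0.86979)(1 − 0.97902) = 0.99727
Series ([0.99843] and [0.99727]): 0.99843 × 0.99727 = 0.99570
Parallel ([0.84088] and [0.99570]): 1 − (1 − 0.84088)(1 − 0.99570) = 0.999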